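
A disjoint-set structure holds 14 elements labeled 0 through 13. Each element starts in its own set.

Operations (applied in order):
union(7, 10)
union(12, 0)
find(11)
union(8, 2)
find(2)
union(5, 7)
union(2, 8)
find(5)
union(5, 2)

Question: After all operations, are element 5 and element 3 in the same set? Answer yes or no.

Answer: no

Derivation:
Step 1: union(7, 10) -> merged; set of 7 now {7, 10}
Step 2: union(12, 0) -> merged; set of 12 now {0, 12}
Step 3: find(11) -> no change; set of 11 is {11}
Step 4: union(8, 2) -> merged; set of 8 now {2, 8}
Step 5: find(2) -> no change; set of 2 is {2, 8}
Step 6: union(5, 7) -> merged; set of 5 now {5, 7, 10}
Step 7: union(2, 8) -> already same set; set of 2 now {2, 8}
Step 8: find(5) -> no change; set of 5 is {5, 7, 10}
Step 9: union(5, 2) -> merged; set of 5 now {2, 5, 7, 8, 10}
Set of 5: {2, 5, 7, 8, 10}; 3 is not a member.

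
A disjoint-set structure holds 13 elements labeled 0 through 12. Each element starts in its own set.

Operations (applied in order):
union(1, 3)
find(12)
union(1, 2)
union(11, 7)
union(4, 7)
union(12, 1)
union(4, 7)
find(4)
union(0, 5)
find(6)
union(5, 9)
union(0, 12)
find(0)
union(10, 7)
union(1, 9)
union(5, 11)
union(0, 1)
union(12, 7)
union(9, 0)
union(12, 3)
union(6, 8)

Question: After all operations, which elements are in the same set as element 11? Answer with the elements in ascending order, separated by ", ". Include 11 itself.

Step 1: union(1, 3) -> merged; set of 1 now {1, 3}
Step 2: find(12) -> no change; set of 12 is {12}
Step 3: union(1, 2) -> merged; set of 1 now {1, 2, 3}
Step 4: union(11, 7) -> merged; set of 11 now {7, 11}
Step 5: union(4, 7) -> merged; set of 4 now {4, 7, 11}
Step 6: union(12, 1) -> merged; set of 12 now {1, 2, 3, 12}
Step 7: union(4, 7) -> already same set; set of 4 now {4, 7, 11}
Step 8: find(4) -> no change; set of 4 is {4, 7, 11}
Step 9: union(0, 5) -> merged; set of 0 now {0, 5}
Step 10: find(6) -> no change; set of 6 is {6}
Step 11: union(5, 9) -> merged; set of 5 now {0, 5, 9}
Step 12: union(0, 12) -> merged; set of 0 now {0, 1, 2, 3, 5, 9, 12}
Step 13: find(0) -> no change; set of 0 is {0, 1, 2, 3, 5, 9, 12}
Step 14: union(10, 7) -> merged; set of 10 now {4, 7, 10, 11}
Step 15: union(1, 9) -> already same set; set of 1 now {0, 1, 2, 3, 5, 9, 12}
Step 16: union(5, 11) -> merged; set of 5 now {0, 1, 2, 3, 4, 5, 7, 9, 10, 11, 12}
Step 17: union(0, 1) -> already same set; set of 0 now {0, 1, 2, 3, 4, 5, 7, 9, 10, 11, 12}
Step 18: union(12, 7) -> already same set; set of 12 now {0, 1, 2, 3, 4, 5, 7, 9, 10, 11, 12}
Step 19: union(9, 0) -> already same set; set of 9 now {0, 1, 2, 3, 4, 5, 7, 9, 10, 11, 12}
Step 20: union(12, 3) -> already same set; set of 12 now {0, 1, 2, 3, 4, 5, 7, 9, 10, 11, 12}
Step 21: union(6, 8) -> merged; set of 6 now {6, 8}
Component of 11: {0, 1, 2, 3, 4, 5, 7, 9, 10, 11, 12}

Answer: 0, 1, 2, 3, 4, 5, 7, 9, 10, 11, 12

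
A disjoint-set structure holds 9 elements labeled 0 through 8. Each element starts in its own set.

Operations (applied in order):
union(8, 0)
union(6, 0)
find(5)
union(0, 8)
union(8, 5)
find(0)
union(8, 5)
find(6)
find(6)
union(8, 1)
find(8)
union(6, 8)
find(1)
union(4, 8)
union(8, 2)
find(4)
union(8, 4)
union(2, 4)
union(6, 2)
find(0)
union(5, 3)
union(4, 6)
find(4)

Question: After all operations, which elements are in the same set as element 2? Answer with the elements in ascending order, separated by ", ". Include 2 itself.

Answer: 0, 1, 2, 3, 4, 5, 6, 8

Derivation:
Step 1: union(8, 0) -> merged; set of 8 now {0, 8}
Step 2: union(6, 0) -> merged; set of 6 now {0, 6, 8}
Step 3: find(5) -> no change; set of 5 is {5}
Step 4: union(0, 8) -> already same set; set of 0 now {0, 6, 8}
Step 5: union(8, 5) -> merged; set of 8 now {0, 5, 6, 8}
Step 6: find(0) -> no change; set of 0 is {0, 5, 6, 8}
Step 7: union(8, 5) -> already same set; set of 8 now {0, 5, 6, 8}
Step 8: find(6) -> no change; set of 6 is {0, 5, 6, 8}
Step 9: find(6) -> no change; set of 6 is {0, 5, 6, 8}
Step 10: union(8, 1) -> merged; set of 8 now {0, 1, 5, 6, 8}
Step 11: find(8) -> no change; set of 8 is {0, 1, 5, 6, 8}
Step 12: union(6, 8) -> already same set; set of 6 now {0, 1, 5, 6, 8}
Step 13: find(1) -> no change; set of 1 is {0, 1, 5, 6, 8}
Step 14: union(4, 8) -> merged; set of 4 now {0, 1, 4, 5, 6, 8}
Step 15: union(8, 2) -> merged; set of 8 now {0, 1, 2, 4, 5, 6, 8}
Step 16: find(4) -> no change; set of 4 is {0, 1, 2, 4, 5, 6, 8}
Step 17: union(8, 4) -> already same set; set of 8 now {0, 1, 2, 4, 5, 6, 8}
Step 18: union(2, 4) -> already same set; set of 2 now {0, 1, 2, 4, 5, 6, 8}
Step 19: union(6, 2) -> already same set; set of 6 now {0, 1, 2, 4, 5, 6, 8}
Step 20: find(0) -> no change; set of 0 is {0, 1, 2, 4, 5, 6, 8}
Step 21: union(5, 3) -> merged; set of 5 now {0, 1, 2, 3, 4, 5, 6, 8}
Step 22: union(4, 6) -> already same set; set of 4 now {0, 1, 2, 3, 4, 5, 6, 8}
Step 23: find(4) -> no change; set of 4 is {0, 1, 2, 3, 4, 5, 6, 8}
Component of 2: {0, 1, 2, 3, 4, 5, 6, 8}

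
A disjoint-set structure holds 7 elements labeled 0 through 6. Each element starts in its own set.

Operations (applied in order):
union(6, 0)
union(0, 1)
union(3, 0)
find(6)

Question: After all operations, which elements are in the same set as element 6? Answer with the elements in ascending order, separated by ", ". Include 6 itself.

Step 1: union(6, 0) -> merged; set of 6 now {0, 6}
Step 2: union(0, 1) -> merged; set of 0 now {0, 1, 6}
Step 3: union(3, 0) -> merged; set of 3 now {0, 1, 3, 6}
Step 4: find(6) -> no change; set of 6 is {0, 1, 3, 6}
Component of 6: {0, 1, 3, 6}

Answer: 0, 1, 3, 6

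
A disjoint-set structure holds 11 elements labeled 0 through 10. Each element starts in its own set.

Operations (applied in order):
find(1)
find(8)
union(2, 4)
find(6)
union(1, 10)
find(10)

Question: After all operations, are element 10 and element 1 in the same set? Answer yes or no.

Answer: yes

Derivation:
Step 1: find(1) -> no change; set of 1 is {1}
Step 2: find(8) -> no change; set of 8 is {8}
Step 3: union(2, 4) -> merged; set of 2 now {2, 4}
Step 4: find(6) -> no change; set of 6 is {6}
Step 5: union(1, 10) -> merged; set of 1 now {1, 10}
Step 6: find(10) -> no change; set of 10 is {1, 10}
Set of 10: {1, 10}; 1 is a member.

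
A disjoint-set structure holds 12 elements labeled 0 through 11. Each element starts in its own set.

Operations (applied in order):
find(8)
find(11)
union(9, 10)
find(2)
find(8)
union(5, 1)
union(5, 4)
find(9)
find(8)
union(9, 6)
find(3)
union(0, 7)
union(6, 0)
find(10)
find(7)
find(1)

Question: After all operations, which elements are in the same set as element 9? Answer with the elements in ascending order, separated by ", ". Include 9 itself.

Step 1: find(8) -> no change; set of 8 is {8}
Step 2: find(11) -> no change; set of 11 is {11}
Step 3: union(9, 10) -> merged; set of 9 now {9, 10}
Step 4: find(2) -> no change; set of 2 is {2}
Step 5: find(8) -> no change; set of 8 is {8}
Step 6: union(5, 1) -> merged; set of 5 now {1, 5}
Step 7: union(5, 4) -> merged; set of 5 now {1, 4, 5}
Step 8: find(9) -> no change; set of 9 is {9, 10}
Step 9: find(8) -> no change; set of 8 is {8}
Step 10: union(9, 6) -> merged; set of 9 now {6, 9, 10}
Step 11: find(3) -> no change; set of 3 is {3}
Step 12: union(0, 7) -> merged; set of 0 now {0, 7}
Step 13: union(6, 0) -> merged; set of 6 now {0, 6, 7, 9, 10}
Step 14: find(10) -> no change; set of 10 is {0, 6, 7, 9, 10}
Step 15: find(7) -> no change; set of 7 is {0, 6, 7, 9, 10}
Step 16: find(1) -> no change; set of 1 is {1, 4, 5}
Component of 9: {0, 6, 7, 9, 10}

Answer: 0, 6, 7, 9, 10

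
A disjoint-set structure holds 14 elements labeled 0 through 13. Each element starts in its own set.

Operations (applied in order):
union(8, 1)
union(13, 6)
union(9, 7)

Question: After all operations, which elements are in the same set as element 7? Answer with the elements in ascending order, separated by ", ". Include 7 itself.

Answer: 7, 9

Derivation:
Step 1: union(8, 1) -> merged; set of 8 now {1, 8}
Step 2: union(13, 6) -> merged; set of 13 now {6, 13}
Step 3: union(9, 7) -> merged; set of 9 now {7, 9}
Component of 7: {7, 9}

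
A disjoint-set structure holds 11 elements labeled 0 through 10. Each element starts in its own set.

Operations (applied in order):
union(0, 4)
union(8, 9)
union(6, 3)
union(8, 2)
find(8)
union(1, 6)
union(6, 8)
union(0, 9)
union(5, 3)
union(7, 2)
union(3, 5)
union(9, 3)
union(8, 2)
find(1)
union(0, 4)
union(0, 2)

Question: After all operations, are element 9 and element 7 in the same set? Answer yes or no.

Step 1: union(0, 4) -> merged; set of 0 now {0, 4}
Step 2: union(8, 9) -> merged; set of 8 now {8, 9}
Step 3: union(6, 3) -> merged; set of 6 now {3, 6}
Step 4: union(8, 2) -> merged; set of 8 now {2, 8, 9}
Step 5: find(8) -> no change; set of 8 is {2, 8, 9}
Step 6: union(1, 6) -> merged; set of 1 now {1, 3, 6}
Step 7: union(6, 8) -> merged; set of 6 now {1, 2, 3, 6, 8, 9}
Step 8: union(0, 9) -> merged; set of 0 now {0, 1, 2, 3, 4, 6, 8, 9}
Step 9: union(5, 3) -> merged; set of 5 now {0, 1, 2, 3, 4, 5, 6, 8, 9}
Step 10: union(7, 2) -> merged; set of 7 now {0, 1, 2, 3, 4, 5, 6, 7, 8, 9}
Step 11: union(3, 5) -> already same set; set of 3 now {0, 1, 2, 3, 4, 5, 6, 7, 8, 9}
Step 12: union(9, 3) -> already same set; set of 9 now {0, 1, 2, 3, 4, 5, 6, 7, 8, 9}
Step 13: union(8, 2) -> already same set; set of 8 now {0, 1, 2, 3, 4, 5, 6, 7, 8, 9}
Step 14: find(1) -> no change; set of 1 is {0, 1, 2, 3, 4, 5, 6, 7, 8, 9}
Step 15: union(0, 4) -> already same set; set of 0 now {0, 1, 2, 3, 4, 5, 6, 7, 8, 9}
Step 16: union(0, 2) -> already same set; set of 0 now {0, 1, 2, 3, 4, 5, 6, 7, 8, 9}
Set of 9: {0, 1, 2, 3, 4, 5, 6, 7, 8, 9}; 7 is a member.

Answer: yes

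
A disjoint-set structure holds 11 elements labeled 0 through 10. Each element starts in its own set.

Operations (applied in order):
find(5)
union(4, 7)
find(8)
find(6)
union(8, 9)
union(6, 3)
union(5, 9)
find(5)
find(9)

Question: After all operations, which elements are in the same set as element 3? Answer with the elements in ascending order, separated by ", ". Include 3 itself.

Step 1: find(5) -> no change; set of 5 is {5}
Step 2: union(4, 7) -> merged; set of 4 now {4, 7}
Step 3: find(8) -> no change; set of 8 is {8}
Step 4: find(6) -> no change; set of 6 is {6}
Step 5: union(8, 9) -> merged; set of 8 now {8, 9}
Step 6: union(6, 3) -> merged; set of 6 now {3, 6}
Step 7: union(5, 9) -> merged; set of 5 now {5, 8, 9}
Step 8: find(5) -> no change; set of 5 is {5, 8, 9}
Step 9: find(9) -> no change; set of 9 is {5, 8, 9}
Component of 3: {3, 6}

Answer: 3, 6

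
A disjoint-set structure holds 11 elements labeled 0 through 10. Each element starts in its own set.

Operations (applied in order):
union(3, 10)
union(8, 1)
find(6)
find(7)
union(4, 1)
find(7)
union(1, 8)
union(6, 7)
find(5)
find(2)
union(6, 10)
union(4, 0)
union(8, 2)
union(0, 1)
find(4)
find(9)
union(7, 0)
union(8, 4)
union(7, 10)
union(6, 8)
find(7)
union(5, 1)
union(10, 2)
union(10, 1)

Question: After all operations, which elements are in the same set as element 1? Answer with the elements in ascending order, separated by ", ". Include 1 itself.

Answer: 0, 1, 2, 3, 4, 5, 6, 7, 8, 10

Derivation:
Step 1: union(3, 10) -> merged; set of 3 now {3, 10}
Step 2: union(8, 1) -> merged; set of 8 now {1, 8}
Step 3: find(6) -> no change; set of 6 is {6}
Step 4: find(7) -> no change; set of 7 is {7}
Step 5: union(4, 1) -> merged; set of 4 now {1, 4, 8}
Step 6: find(7) -> no change; set of 7 is {7}
Step 7: union(1, 8) -> already same set; set of 1 now {1, 4, 8}
Step 8: union(6, 7) -> merged; set of 6 now {6, 7}
Step 9: find(5) -> no change; set of 5 is {5}
Step 10: find(2) -> no change; set of 2 is {2}
Step 11: union(6, 10) -> merged; set of 6 now {3, 6, 7, 10}
Step 12: union(4, 0) -> merged; set of 4 now {0, 1, 4, 8}
Step 13: union(8, 2) -> merged; set of 8 now {0, 1, 2, 4, 8}
Step 14: union(0, 1) -> already same set; set of 0 now {0, 1, 2, 4, 8}
Step 15: find(4) -> no change; set of 4 is {0, 1, 2, 4, 8}
Step 16: find(9) -> no change; set of 9 is {9}
Step 17: union(7, 0) -> merged; set of 7 now {0, 1, 2, 3, 4, 6, 7, 8, 10}
Step 18: union(8, 4) -> already same set; set of 8 now {0, 1, 2, 3, 4, 6, 7, 8, 10}
Step 19: union(7, 10) -> already same set; set of 7 now {0, 1, 2, 3, 4, 6, 7, 8, 10}
Step 20: union(6, 8) -> already same set; set of 6 now {0, 1, 2, 3, 4, 6, 7, 8, 10}
Step 21: find(7) -> no change; set of 7 is {0, 1, 2, 3, 4, 6, 7, 8, 10}
Step 22: union(5, 1) -> merged; set of 5 now {0, 1, 2, 3, 4, 5, 6, 7, 8, 10}
Step 23: union(10, 2) -> already same set; set of 10 now {0, 1, 2, 3, 4, 5, 6, 7, 8, 10}
Step 24: union(10, 1) -> already same set; set of 10 now {0, 1, 2, 3, 4, 5, 6, 7, 8, 10}
Component of 1: {0, 1, 2, 3, 4, 5, 6, 7, 8, 10}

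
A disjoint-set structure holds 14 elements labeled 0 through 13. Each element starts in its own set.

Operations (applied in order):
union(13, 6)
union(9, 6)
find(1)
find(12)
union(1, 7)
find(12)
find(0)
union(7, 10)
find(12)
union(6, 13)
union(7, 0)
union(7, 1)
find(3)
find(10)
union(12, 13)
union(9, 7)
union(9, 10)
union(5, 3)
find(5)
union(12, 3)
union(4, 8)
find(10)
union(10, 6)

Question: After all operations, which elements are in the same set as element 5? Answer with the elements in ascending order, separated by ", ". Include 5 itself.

Step 1: union(13, 6) -> merged; set of 13 now {6, 13}
Step 2: union(9, 6) -> merged; set of 9 now {6, 9, 13}
Step 3: find(1) -> no change; set of 1 is {1}
Step 4: find(12) -> no change; set of 12 is {12}
Step 5: union(1, 7) -> merged; set of 1 now {1, 7}
Step 6: find(12) -> no change; set of 12 is {12}
Step 7: find(0) -> no change; set of 0 is {0}
Step 8: union(7, 10) -> merged; set of 7 now {1, 7, 10}
Step 9: find(12) -> no change; set of 12 is {12}
Step 10: union(6, 13) -> already same set; set of 6 now {6, 9, 13}
Step 11: union(7, 0) -> merged; set of 7 now {0, 1, 7, 10}
Step 12: union(7, 1) -> already same set; set of 7 now {0, 1, 7, 10}
Step 13: find(3) -> no change; set of 3 is {3}
Step 14: find(10) -> no change; set of 10 is {0, 1, 7, 10}
Step 15: union(12, 13) -> merged; set of 12 now {6, 9, 12, 13}
Step 16: union(9, 7) -> merged; set of 9 now {0, 1, 6, 7, 9, 10, 12, 13}
Step 17: union(9, 10) -> already same set; set of 9 now {0, 1, 6, 7, 9, 10, 12, 13}
Step 18: union(5, 3) -> merged; set of 5 now {3, 5}
Step 19: find(5) -> no change; set of 5 is {3, 5}
Step 20: union(12, 3) -> merged; set of 12 now {0, 1, 3, 5, 6, 7, 9, 10, 12, 13}
Step 21: union(4, 8) -> merged; set of 4 now {4, 8}
Step 22: find(10) -> no change; set of 10 is {0, 1, 3, 5, 6, 7, 9, 10, 12, 13}
Step 23: union(10, 6) -> already same set; set of 10 now {0, 1, 3, 5, 6, 7, 9, 10, 12, 13}
Component of 5: {0, 1, 3, 5, 6, 7, 9, 10, 12, 13}

Answer: 0, 1, 3, 5, 6, 7, 9, 10, 12, 13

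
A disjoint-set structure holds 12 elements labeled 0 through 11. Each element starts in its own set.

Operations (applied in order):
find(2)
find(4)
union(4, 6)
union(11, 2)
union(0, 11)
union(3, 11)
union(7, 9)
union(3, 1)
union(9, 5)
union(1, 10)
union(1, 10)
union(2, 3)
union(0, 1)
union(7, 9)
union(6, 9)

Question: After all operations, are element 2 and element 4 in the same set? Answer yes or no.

Answer: no

Derivation:
Step 1: find(2) -> no change; set of 2 is {2}
Step 2: find(4) -> no change; set of 4 is {4}
Step 3: union(4, 6) -> merged; set of 4 now {4, 6}
Step 4: union(11, 2) -> merged; set of 11 now {2, 11}
Step 5: union(0, 11) -> merged; set of 0 now {0, 2, 11}
Step 6: union(3, 11) -> merged; set of 3 now {0, 2, 3, 11}
Step 7: union(7, 9) -> merged; set of 7 now {7, 9}
Step 8: union(3, 1) -> merged; set of 3 now {0, 1, 2, 3, 11}
Step 9: union(9, 5) -> merged; set of 9 now {5, 7, 9}
Step 10: union(1, 10) -> merged; set of 1 now {0, 1, 2, 3, 10, 11}
Step 11: union(1, 10) -> already same set; set of 1 now {0, 1, 2, 3, 10, 11}
Step 12: union(2, 3) -> already same set; set of 2 now {0, 1, 2, 3, 10, 11}
Step 13: union(0, 1) -> already same set; set of 0 now {0, 1, 2, 3, 10, 11}
Step 14: union(7, 9) -> already same set; set of 7 now {5, 7, 9}
Step 15: union(6, 9) -> merged; set of 6 now {4, 5, 6, 7, 9}
Set of 2: {0, 1, 2, 3, 10, 11}; 4 is not a member.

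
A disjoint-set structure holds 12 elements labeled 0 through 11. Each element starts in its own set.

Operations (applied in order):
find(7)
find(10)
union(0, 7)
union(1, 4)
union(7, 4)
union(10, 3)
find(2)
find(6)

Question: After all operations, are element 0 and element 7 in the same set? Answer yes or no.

Answer: yes

Derivation:
Step 1: find(7) -> no change; set of 7 is {7}
Step 2: find(10) -> no change; set of 10 is {10}
Step 3: union(0, 7) -> merged; set of 0 now {0, 7}
Step 4: union(1, 4) -> merged; set of 1 now {1, 4}
Step 5: union(7, 4) -> merged; set of 7 now {0, 1, 4, 7}
Step 6: union(10, 3) -> merged; set of 10 now {3, 10}
Step 7: find(2) -> no change; set of 2 is {2}
Step 8: find(6) -> no change; set of 6 is {6}
Set of 0: {0, 1, 4, 7}; 7 is a member.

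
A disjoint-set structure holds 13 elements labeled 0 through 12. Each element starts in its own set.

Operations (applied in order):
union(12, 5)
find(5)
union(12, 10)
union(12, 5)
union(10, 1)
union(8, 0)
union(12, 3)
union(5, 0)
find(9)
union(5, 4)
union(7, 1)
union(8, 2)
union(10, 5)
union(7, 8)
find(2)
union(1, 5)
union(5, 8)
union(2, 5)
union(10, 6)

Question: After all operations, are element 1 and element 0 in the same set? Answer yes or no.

Answer: yes

Derivation:
Step 1: union(12, 5) -> merged; set of 12 now {5, 12}
Step 2: find(5) -> no change; set of 5 is {5, 12}
Step 3: union(12, 10) -> merged; set of 12 now {5, 10, 12}
Step 4: union(12, 5) -> already same set; set of 12 now {5, 10, 12}
Step 5: union(10, 1) -> merged; set of 10 now {1, 5, 10, 12}
Step 6: union(8, 0) -> merged; set of 8 now {0, 8}
Step 7: union(12, 3) -> merged; set of 12 now {1, 3, 5, 10, 12}
Step 8: union(5, 0) -> merged; set of 5 now {0, 1, 3, 5, 8, 10, 12}
Step 9: find(9) -> no change; set of 9 is {9}
Step 10: union(5, 4) -> merged; set of 5 now {0, 1, 3, 4, 5, 8, 10, 12}
Step 11: union(7, 1) -> merged; set of 7 now {0, 1, 3, 4, 5, 7, 8, 10, 12}
Step 12: union(8, 2) -> merged; set of 8 now {0, 1, 2, 3, 4, 5, 7, 8, 10, 12}
Step 13: union(10, 5) -> already same set; set of 10 now {0, 1, 2, 3, 4, 5, 7, 8, 10, 12}
Step 14: union(7, 8) -> already same set; set of 7 now {0, 1, 2, 3, 4, 5, 7, 8, 10, 12}
Step 15: find(2) -> no change; set of 2 is {0, 1, 2, 3, 4, 5, 7, 8, 10, 12}
Step 16: union(1, 5) -> already same set; set of 1 now {0, 1, 2, 3, 4, 5, 7, 8, 10, 12}
Step 17: union(5, 8) -> already same set; set of 5 now {0, 1, 2, 3, 4, 5, 7, 8, 10, 12}
Step 18: union(2, 5) -> already same set; set of 2 now {0, 1, 2, 3, 4, 5, 7, 8, 10, 12}
Step 19: union(10, 6) -> merged; set of 10 now {0, 1, 2, 3, 4, 5, 6, 7, 8, 10, 12}
Set of 1: {0, 1, 2, 3, 4, 5, 6, 7, 8, 10, 12}; 0 is a member.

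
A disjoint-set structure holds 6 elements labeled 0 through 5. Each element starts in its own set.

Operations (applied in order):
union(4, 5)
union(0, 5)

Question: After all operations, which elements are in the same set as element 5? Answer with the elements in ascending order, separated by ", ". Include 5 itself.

Step 1: union(4, 5) -> merged; set of 4 now {4, 5}
Step 2: union(0, 5) -> merged; set of 0 now {0, 4, 5}
Component of 5: {0, 4, 5}

Answer: 0, 4, 5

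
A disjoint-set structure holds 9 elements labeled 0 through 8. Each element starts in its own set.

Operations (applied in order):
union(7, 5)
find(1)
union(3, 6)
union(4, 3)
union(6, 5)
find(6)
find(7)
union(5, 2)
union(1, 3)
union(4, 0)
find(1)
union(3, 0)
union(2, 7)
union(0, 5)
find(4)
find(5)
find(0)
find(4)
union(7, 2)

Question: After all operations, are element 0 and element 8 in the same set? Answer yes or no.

Step 1: union(7, 5) -> merged; set of 7 now {5, 7}
Step 2: find(1) -> no change; set of 1 is {1}
Step 3: union(3, 6) -> merged; set of 3 now {3, 6}
Step 4: union(4, 3) -> merged; set of 4 now {3, 4, 6}
Step 5: union(6, 5) -> merged; set of 6 now {3, 4, 5, 6, 7}
Step 6: find(6) -> no change; set of 6 is {3, 4, 5, 6, 7}
Step 7: find(7) -> no change; set of 7 is {3, 4, 5, 6, 7}
Step 8: union(5, 2) -> merged; set of 5 now {2, 3, 4, 5, 6, 7}
Step 9: union(1, 3) -> merged; set of 1 now {1, 2, 3, 4, 5, 6, 7}
Step 10: union(4, 0) -> merged; set of 4 now {0, 1, 2, 3, 4, 5, 6, 7}
Step 11: find(1) -> no change; set of 1 is {0, 1, 2, 3, 4, 5, 6, 7}
Step 12: union(3, 0) -> already same set; set of 3 now {0, 1, 2, 3, 4, 5, 6, 7}
Step 13: union(2, 7) -> already same set; set of 2 now {0, 1, 2, 3, 4, 5, 6, 7}
Step 14: union(0, 5) -> already same set; set of 0 now {0, 1, 2, 3, 4, 5, 6, 7}
Step 15: find(4) -> no change; set of 4 is {0, 1, 2, 3, 4, 5, 6, 7}
Step 16: find(5) -> no change; set of 5 is {0, 1, 2, 3, 4, 5, 6, 7}
Step 17: find(0) -> no change; set of 0 is {0, 1, 2, 3, 4, 5, 6, 7}
Step 18: find(4) -> no change; set of 4 is {0, 1, 2, 3, 4, 5, 6, 7}
Step 19: union(7, 2) -> already same set; set of 7 now {0, 1, 2, 3, 4, 5, 6, 7}
Set of 0: {0, 1, 2, 3, 4, 5, 6, 7}; 8 is not a member.

Answer: no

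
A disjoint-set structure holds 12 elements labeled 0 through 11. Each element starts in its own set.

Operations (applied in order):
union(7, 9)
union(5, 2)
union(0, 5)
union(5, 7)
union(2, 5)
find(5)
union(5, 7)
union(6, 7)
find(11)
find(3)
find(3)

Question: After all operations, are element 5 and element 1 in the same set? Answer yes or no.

Answer: no

Derivation:
Step 1: union(7, 9) -> merged; set of 7 now {7, 9}
Step 2: union(5, 2) -> merged; set of 5 now {2, 5}
Step 3: union(0, 5) -> merged; set of 0 now {0, 2, 5}
Step 4: union(5, 7) -> merged; set of 5 now {0, 2, 5, 7, 9}
Step 5: union(2, 5) -> already same set; set of 2 now {0, 2, 5, 7, 9}
Step 6: find(5) -> no change; set of 5 is {0, 2, 5, 7, 9}
Step 7: union(5, 7) -> already same set; set of 5 now {0, 2, 5, 7, 9}
Step 8: union(6, 7) -> merged; set of 6 now {0, 2, 5, 6, 7, 9}
Step 9: find(11) -> no change; set of 11 is {11}
Step 10: find(3) -> no change; set of 3 is {3}
Step 11: find(3) -> no change; set of 3 is {3}
Set of 5: {0, 2, 5, 6, 7, 9}; 1 is not a member.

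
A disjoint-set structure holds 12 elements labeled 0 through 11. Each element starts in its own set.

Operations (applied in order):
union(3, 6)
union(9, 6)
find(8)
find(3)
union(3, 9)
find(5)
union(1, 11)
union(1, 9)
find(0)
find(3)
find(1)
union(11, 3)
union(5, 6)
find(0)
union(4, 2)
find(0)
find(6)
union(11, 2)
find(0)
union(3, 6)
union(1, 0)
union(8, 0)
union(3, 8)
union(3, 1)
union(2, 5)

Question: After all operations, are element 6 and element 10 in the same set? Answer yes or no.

Step 1: union(3, 6) -> merged; set of 3 now {3, 6}
Step 2: union(9, 6) -> merged; set of 9 now {3, 6, 9}
Step 3: find(8) -> no change; set of 8 is {8}
Step 4: find(3) -> no change; set of 3 is {3, 6, 9}
Step 5: union(3, 9) -> already same set; set of 3 now {3, 6, 9}
Step 6: find(5) -> no change; set of 5 is {5}
Step 7: union(1, 11) -> merged; set of 1 now {1, 11}
Step 8: union(1, 9) -> merged; set of 1 now {1, 3, 6, 9, 11}
Step 9: find(0) -> no change; set of 0 is {0}
Step 10: find(3) -> no change; set of 3 is {1, 3, 6, 9, 11}
Step 11: find(1) -> no change; set of 1 is {1, 3, 6, 9, 11}
Step 12: union(11, 3) -> already same set; set of 11 now {1, 3, 6, 9, 11}
Step 13: union(5, 6) -> merged; set of 5 now {1, 3, 5, 6, 9, 11}
Step 14: find(0) -> no change; set of 0 is {0}
Step 15: union(4, 2) -> merged; set of 4 now {2, 4}
Step 16: find(0) -> no change; set of 0 is {0}
Step 17: find(6) -> no change; set of 6 is {1, 3, 5, 6, 9, 11}
Step 18: union(11, 2) -> merged; set of 11 now {1, 2, 3, 4, 5, 6, 9, 11}
Step 19: find(0) -> no change; set of 0 is {0}
Step 20: union(3, 6) -> already same set; set of 3 now {1, 2, 3, 4, 5, 6, 9, 11}
Step 21: union(1, 0) -> merged; set of 1 now {0, 1, 2, 3, 4, 5, 6, 9, 11}
Step 22: union(8, 0) -> merged; set of 8 now {0, 1, 2, 3, 4, 5, 6, 8, 9, 11}
Step 23: union(3, 8) -> already same set; set of 3 now {0, 1, 2, 3, 4, 5, 6, 8, 9, 11}
Step 24: union(3, 1) -> already same set; set of 3 now {0, 1, 2, 3, 4, 5, 6, 8, 9, 11}
Step 25: union(2, 5) -> already same set; set of 2 now {0, 1, 2, 3, 4, 5, 6, 8, 9, 11}
Set of 6: {0, 1, 2, 3, 4, 5, 6, 8, 9, 11}; 10 is not a member.

Answer: no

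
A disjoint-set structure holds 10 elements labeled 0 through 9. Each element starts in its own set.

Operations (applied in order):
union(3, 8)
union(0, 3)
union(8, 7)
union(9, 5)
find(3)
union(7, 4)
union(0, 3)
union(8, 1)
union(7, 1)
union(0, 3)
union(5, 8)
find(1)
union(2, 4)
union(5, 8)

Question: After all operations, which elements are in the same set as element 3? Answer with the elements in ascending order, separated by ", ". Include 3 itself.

Step 1: union(3, 8) -> merged; set of 3 now {3, 8}
Step 2: union(0, 3) -> merged; set of 0 now {0, 3, 8}
Step 3: union(8, 7) -> merged; set of 8 now {0, 3, 7, 8}
Step 4: union(9, 5) -> merged; set of 9 now {5, 9}
Step 5: find(3) -> no change; set of 3 is {0, 3, 7, 8}
Step 6: union(7, 4) -> merged; set of 7 now {0, 3, 4, 7, 8}
Step 7: union(0, 3) -> already same set; set of 0 now {0, 3, 4, 7, 8}
Step 8: union(8, 1) -> merged; set of 8 now {0, 1, 3, 4, 7, 8}
Step 9: union(7, 1) -> already same set; set of 7 now {0, 1, 3, 4, 7, 8}
Step 10: union(0, 3) -> already same set; set of 0 now {0, 1, 3, 4, 7, 8}
Step 11: union(5, 8) -> merged; set of 5 now {0, 1, 3, 4, 5, 7, 8, 9}
Step 12: find(1) -> no change; set of 1 is {0, 1, 3, 4, 5, 7, 8, 9}
Step 13: union(2, 4) -> merged; set of 2 now {0, 1, 2, 3, 4, 5, 7, 8, 9}
Step 14: union(5, 8) -> already same set; set of 5 now {0, 1, 2, 3, 4, 5, 7, 8, 9}
Component of 3: {0, 1, 2, 3, 4, 5, 7, 8, 9}

Answer: 0, 1, 2, 3, 4, 5, 7, 8, 9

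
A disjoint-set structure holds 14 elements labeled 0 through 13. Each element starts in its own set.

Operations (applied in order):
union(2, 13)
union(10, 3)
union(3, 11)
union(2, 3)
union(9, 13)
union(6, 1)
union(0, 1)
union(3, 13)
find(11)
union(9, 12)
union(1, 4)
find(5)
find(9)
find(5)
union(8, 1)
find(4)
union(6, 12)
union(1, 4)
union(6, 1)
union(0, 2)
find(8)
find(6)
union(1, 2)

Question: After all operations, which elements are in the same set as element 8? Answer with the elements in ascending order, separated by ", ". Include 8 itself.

Answer: 0, 1, 2, 3, 4, 6, 8, 9, 10, 11, 12, 13

Derivation:
Step 1: union(2, 13) -> merged; set of 2 now {2, 13}
Step 2: union(10, 3) -> merged; set of 10 now {3, 10}
Step 3: union(3, 11) -> merged; set of 3 now {3, 10, 11}
Step 4: union(2, 3) -> merged; set of 2 now {2, 3, 10, 11, 13}
Step 5: union(9, 13) -> merged; set of 9 now {2, 3, 9, 10, 11, 13}
Step 6: union(6, 1) -> merged; set of 6 now {1, 6}
Step 7: union(0, 1) -> merged; set of 0 now {0, 1, 6}
Step 8: union(3, 13) -> already same set; set of 3 now {2, 3, 9, 10, 11, 13}
Step 9: find(11) -> no change; set of 11 is {2, 3, 9, 10, 11, 13}
Step 10: union(9, 12) -> merged; set of 9 now {2, 3, 9, 10, 11, 12, 13}
Step 11: union(1, 4) -> merged; set of 1 now {0, 1, 4, 6}
Step 12: find(5) -> no change; set of 5 is {5}
Step 13: find(9) -> no change; set of 9 is {2, 3, 9, 10, 11, 12, 13}
Step 14: find(5) -> no change; set of 5 is {5}
Step 15: union(8, 1) -> merged; set of 8 now {0, 1, 4, 6, 8}
Step 16: find(4) -> no change; set of 4 is {0, 1, 4, 6, 8}
Step 17: union(6, 12) -> merged; set of 6 now {0, 1, 2, 3, 4, 6, 8, 9, 10, 11, 12, 13}
Step 18: union(1, 4) -> already same set; set of 1 now {0, 1, 2, 3, 4, 6, 8, 9, 10, 11, 12, 13}
Step 19: union(6, 1) -> already same set; set of 6 now {0, 1, 2, 3, 4, 6, 8, 9, 10, 11, 12, 13}
Step 20: union(0, 2) -> already same set; set of 0 now {0, 1, 2, 3, 4, 6, 8, 9, 10, 11, 12, 13}
Step 21: find(8) -> no change; set of 8 is {0, 1, 2, 3, 4, 6, 8, 9, 10, 11, 12, 13}
Step 22: find(6) -> no change; set of 6 is {0, 1, 2, 3, 4, 6, 8, 9, 10, 11, 12, 13}
Step 23: union(1, 2) -> already same set; set of 1 now {0, 1, 2, 3, 4, 6, 8, 9, 10, 11, 12, 13}
Component of 8: {0, 1, 2, 3, 4, 6, 8, 9, 10, 11, 12, 13}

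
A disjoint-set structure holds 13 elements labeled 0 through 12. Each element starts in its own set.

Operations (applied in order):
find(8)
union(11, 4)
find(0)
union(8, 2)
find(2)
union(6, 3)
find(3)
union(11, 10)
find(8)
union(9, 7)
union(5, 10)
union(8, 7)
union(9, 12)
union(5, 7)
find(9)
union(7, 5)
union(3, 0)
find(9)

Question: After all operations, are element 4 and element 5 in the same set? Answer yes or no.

Step 1: find(8) -> no change; set of 8 is {8}
Step 2: union(11, 4) -> merged; set of 11 now {4, 11}
Step 3: find(0) -> no change; set of 0 is {0}
Step 4: union(8, 2) -> merged; set of 8 now {2, 8}
Step 5: find(2) -> no change; set of 2 is {2, 8}
Step 6: union(6, 3) -> merged; set of 6 now {3, 6}
Step 7: find(3) -> no change; set of 3 is {3, 6}
Step 8: union(11, 10) -> merged; set of 11 now {4, 10, 11}
Step 9: find(8) -> no change; set of 8 is {2, 8}
Step 10: union(9, 7) -> merged; set of 9 now {7, 9}
Step 11: union(5, 10) -> merged; set of 5 now {4, 5, 10, 11}
Step 12: union(8, 7) -> merged; set of 8 now {2, 7, 8, 9}
Step 13: union(9, 12) -> merged; set of 9 now {2, 7, 8, 9, 12}
Step 14: union(5, 7) -> merged; set of 5 now {2, 4, 5, 7, 8, 9, 10, 11, 12}
Step 15: find(9) -> no change; set of 9 is {2, 4, 5, 7, 8, 9, 10, 11, 12}
Step 16: union(7, 5) -> already same set; set of 7 now {2, 4, 5, 7, 8, 9, 10, 11, 12}
Step 17: union(3, 0) -> merged; set of 3 now {0, 3, 6}
Step 18: find(9) -> no change; set of 9 is {2, 4, 5, 7, 8, 9, 10, 11, 12}
Set of 4: {2, 4, 5, 7, 8, 9, 10, 11, 12}; 5 is a member.

Answer: yes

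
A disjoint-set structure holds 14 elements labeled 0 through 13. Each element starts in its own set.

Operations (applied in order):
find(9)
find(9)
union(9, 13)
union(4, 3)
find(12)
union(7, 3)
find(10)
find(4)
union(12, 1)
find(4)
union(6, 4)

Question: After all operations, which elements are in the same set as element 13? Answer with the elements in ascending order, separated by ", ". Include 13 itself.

Step 1: find(9) -> no change; set of 9 is {9}
Step 2: find(9) -> no change; set of 9 is {9}
Step 3: union(9, 13) -> merged; set of 9 now {9, 13}
Step 4: union(4, 3) -> merged; set of 4 now {3, 4}
Step 5: find(12) -> no change; set of 12 is {12}
Step 6: union(7, 3) -> merged; set of 7 now {3, 4, 7}
Step 7: find(10) -> no change; set of 10 is {10}
Step 8: find(4) -> no change; set of 4 is {3, 4, 7}
Step 9: union(12, 1) -> merged; set of 12 now {1, 12}
Step 10: find(4) -> no change; set of 4 is {3, 4, 7}
Step 11: union(6, 4) -> merged; set of 6 now {3, 4, 6, 7}
Component of 13: {9, 13}

Answer: 9, 13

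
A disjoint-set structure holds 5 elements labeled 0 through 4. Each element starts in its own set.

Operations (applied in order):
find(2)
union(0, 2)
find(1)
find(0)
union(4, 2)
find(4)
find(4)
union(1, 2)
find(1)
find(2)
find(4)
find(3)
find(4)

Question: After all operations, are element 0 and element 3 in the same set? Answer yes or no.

Answer: no

Derivation:
Step 1: find(2) -> no change; set of 2 is {2}
Step 2: union(0, 2) -> merged; set of 0 now {0, 2}
Step 3: find(1) -> no change; set of 1 is {1}
Step 4: find(0) -> no change; set of 0 is {0, 2}
Step 5: union(4, 2) -> merged; set of 4 now {0, 2, 4}
Step 6: find(4) -> no change; set of 4 is {0, 2, 4}
Step 7: find(4) -> no change; set of 4 is {0, 2, 4}
Step 8: union(1, 2) -> merged; set of 1 now {0, 1, 2, 4}
Step 9: find(1) -> no change; set of 1 is {0, 1, 2, 4}
Step 10: find(2) -> no change; set of 2 is {0, 1, 2, 4}
Step 11: find(4) -> no change; set of 4 is {0, 1, 2, 4}
Step 12: find(3) -> no change; set of 3 is {3}
Step 13: find(4) -> no change; set of 4 is {0, 1, 2, 4}
Set of 0: {0, 1, 2, 4}; 3 is not a member.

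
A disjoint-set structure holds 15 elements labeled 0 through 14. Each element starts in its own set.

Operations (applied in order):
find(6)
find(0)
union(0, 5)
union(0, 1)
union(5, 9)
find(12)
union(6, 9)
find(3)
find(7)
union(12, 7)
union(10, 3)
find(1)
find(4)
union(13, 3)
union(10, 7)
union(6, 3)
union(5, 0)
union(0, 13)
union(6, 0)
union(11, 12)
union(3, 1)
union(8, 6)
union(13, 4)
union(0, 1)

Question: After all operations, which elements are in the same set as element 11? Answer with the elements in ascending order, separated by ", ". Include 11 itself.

Answer: 0, 1, 3, 4, 5, 6, 7, 8, 9, 10, 11, 12, 13

Derivation:
Step 1: find(6) -> no change; set of 6 is {6}
Step 2: find(0) -> no change; set of 0 is {0}
Step 3: union(0, 5) -> merged; set of 0 now {0, 5}
Step 4: union(0, 1) -> merged; set of 0 now {0, 1, 5}
Step 5: union(5, 9) -> merged; set of 5 now {0, 1, 5, 9}
Step 6: find(12) -> no change; set of 12 is {12}
Step 7: union(6, 9) -> merged; set of 6 now {0, 1, 5, 6, 9}
Step 8: find(3) -> no change; set of 3 is {3}
Step 9: find(7) -> no change; set of 7 is {7}
Step 10: union(12, 7) -> merged; set of 12 now {7, 12}
Step 11: union(10, 3) -> merged; set of 10 now {3, 10}
Step 12: find(1) -> no change; set of 1 is {0, 1, 5, 6, 9}
Step 13: find(4) -> no change; set of 4 is {4}
Step 14: union(13, 3) -> merged; set of 13 now {3, 10, 13}
Step 15: union(10, 7) -> merged; set of 10 now {3, 7, 10, 12, 13}
Step 16: union(6, 3) -> merged; set of 6 now {0, 1, 3, 5, 6, 7, 9, 10, 12, 13}
Step 17: union(5, 0) -> already same set; set of 5 now {0, 1, 3, 5, 6, 7, 9, 10, 12, 13}
Step 18: union(0, 13) -> already same set; set of 0 now {0, 1, 3, 5, 6, 7, 9, 10, 12, 13}
Step 19: union(6, 0) -> already same set; set of 6 now {0, 1, 3, 5, 6, 7, 9, 10, 12, 13}
Step 20: union(11, 12) -> merged; set of 11 now {0, 1, 3, 5, 6, 7, 9, 10, 11, 12, 13}
Step 21: union(3, 1) -> already same set; set of 3 now {0, 1, 3, 5, 6, 7, 9, 10, 11, 12, 13}
Step 22: union(8, 6) -> merged; set of 8 now {0, 1, 3, 5, 6, 7, 8, 9, 10, 11, 12, 13}
Step 23: union(13, 4) -> merged; set of 13 now {0, 1, 3, 4, 5, 6, 7, 8, 9, 10, 11, 12, 13}
Step 24: union(0, 1) -> already same set; set of 0 now {0, 1, 3, 4, 5, 6, 7, 8, 9, 10, 11, 12, 13}
Component of 11: {0, 1, 3, 4, 5, 6, 7, 8, 9, 10, 11, 12, 13}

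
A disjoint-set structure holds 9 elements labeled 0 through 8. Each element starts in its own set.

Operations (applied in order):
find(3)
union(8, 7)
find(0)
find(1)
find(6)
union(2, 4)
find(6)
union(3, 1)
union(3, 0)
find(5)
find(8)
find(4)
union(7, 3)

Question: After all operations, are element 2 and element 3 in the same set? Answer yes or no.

Step 1: find(3) -> no change; set of 3 is {3}
Step 2: union(8, 7) -> merged; set of 8 now {7, 8}
Step 3: find(0) -> no change; set of 0 is {0}
Step 4: find(1) -> no change; set of 1 is {1}
Step 5: find(6) -> no change; set of 6 is {6}
Step 6: union(2, 4) -> merged; set of 2 now {2, 4}
Step 7: find(6) -> no change; set of 6 is {6}
Step 8: union(3, 1) -> merged; set of 3 now {1, 3}
Step 9: union(3, 0) -> merged; set of 3 now {0, 1, 3}
Step 10: find(5) -> no change; set of 5 is {5}
Step 11: find(8) -> no change; set of 8 is {7, 8}
Step 12: find(4) -> no change; set of 4 is {2, 4}
Step 13: union(7, 3) -> merged; set of 7 now {0, 1, 3, 7, 8}
Set of 2: {2, 4}; 3 is not a member.

Answer: no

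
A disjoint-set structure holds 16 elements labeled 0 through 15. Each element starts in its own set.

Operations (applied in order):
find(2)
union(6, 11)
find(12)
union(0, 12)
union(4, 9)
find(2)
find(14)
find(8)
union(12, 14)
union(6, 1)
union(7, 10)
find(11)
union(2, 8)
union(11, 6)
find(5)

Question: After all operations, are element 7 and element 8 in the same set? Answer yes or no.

Step 1: find(2) -> no change; set of 2 is {2}
Step 2: union(6, 11) -> merged; set of 6 now {6, 11}
Step 3: find(12) -> no change; set of 12 is {12}
Step 4: union(0, 12) -> merged; set of 0 now {0, 12}
Step 5: union(4, 9) -> merged; set of 4 now {4, 9}
Step 6: find(2) -> no change; set of 2 is {2}
Step 7: find(14) -> no change; set of 14 is {14}
Step 8: find(8) -> no change; set of 8 is {8}
Step 9: union(12, 14) -> merged; set of 12 now {0, 12, 14}
Step 10: union(6, 1) -> merged; set of 6 now {1, 6, 11}
Step 11: union(7, 10) -> merged; set of 7 now {7, 10}
Step 12: find(11) -> no change; set of 11 is {1, 6, 11}
Step 13: union(2, 8) -> merged; set of 2 now {2, 8}
Step 14: union(11, 6) -> already same set; set of 11 now {1, 6, 11}
Step 15: find(5) -> no change; set of 5 is {5}
Set of 7: {7, 10}; 8 is not a member.

Answer: no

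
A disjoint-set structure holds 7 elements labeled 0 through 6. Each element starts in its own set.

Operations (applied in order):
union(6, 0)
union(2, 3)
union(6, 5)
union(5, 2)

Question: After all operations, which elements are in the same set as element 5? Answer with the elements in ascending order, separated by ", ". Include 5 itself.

Step 1: union(6, 0) -> merged; set of 6 now {0, 6}
Step 2: union(2, 3) -> merged; set of 2 now {2, 3}
Step 3: union(6, 5) -> merged; set of 6 now {0, 5, 6}
Step 4: union(5, 2) -> merged; set of 5 now {0, 2, 3, 5, 6}
Component of 5: {0, 2, 3, 5, 6}

Answer: 0, 2, 3, 5, 6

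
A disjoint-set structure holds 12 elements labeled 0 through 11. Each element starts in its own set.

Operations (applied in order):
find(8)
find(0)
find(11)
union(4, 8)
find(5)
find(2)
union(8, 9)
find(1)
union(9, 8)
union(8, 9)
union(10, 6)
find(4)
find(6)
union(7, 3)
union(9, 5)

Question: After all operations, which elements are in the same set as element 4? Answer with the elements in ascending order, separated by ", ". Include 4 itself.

Answer: 4, 5, 8, 9

Derivation:
Step 1: find(8) -> no change; set of 8 is {8}
Step 2: find(0) -> no change; set of 0 is {0}
Step 3: find(11) -> no change; set of 11 is {11}
Step 4: union(4, 8) -> merged; set of 4 now {4, 8}
Step 5: find(5) -> no change; set of 5 is {5}
Step 6: find(2) -> no change; set of 2 is {2}
Step 7: union(8, 9) -> merged; set of 8 now {4, 8, 9}
Step 8: find(1) -> no change; set of 1 is {1}
Step 9: union(9, 8) -> already same set; set of 9 now {4, 8, 9}
Step 10: union(8, 9) -> already same set; set of 8 now {4, 8, 9}
Step 11: union(10, 6) -> merged; set of 10 now {6, 10}
Step 12: find(4) -> no change; set of 4 is {4, 8, 9}
Step 13: find(6) -> no change; set of 6 is {6, 10}
Step 14: union(7, 3) -> merged; set of 7 now {3, 7}
Step 15: union(9, 5) -> merged; set of 9 now {4, 5, 8, 9}
Component of 4: {4, 5, 8, 9}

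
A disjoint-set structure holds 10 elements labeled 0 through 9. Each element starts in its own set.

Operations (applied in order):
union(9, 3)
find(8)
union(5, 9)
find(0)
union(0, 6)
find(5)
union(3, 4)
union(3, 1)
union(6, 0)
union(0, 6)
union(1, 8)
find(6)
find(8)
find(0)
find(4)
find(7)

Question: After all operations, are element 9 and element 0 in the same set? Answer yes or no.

Answer: no

Derivation:
Step 1: union(9, 3) -> merged; set of 9 now {3, 9}
Step 2: find(8) -> no change; set of 8 is {8}
Step 3: union(5, 9) -> merged; set of 5 now {3, 5, 9}
Step 4: find(0) -> no change; set of 0 is {0}
Step 5: union(0, 6) -> merged; set of 0 now {0, 6}
Step 6: find(5) -> no change; set of 5 is {3, 5, 9}
Step 7: union(3, 4) -> merged; set of 3 now {3, 4, 5, 9}
Step 8: union(3, 1) -> merged; set of 3 now {1, 3, 4, 5, 9}
Step 9: union(6, 0) -> already same set; set of 6 now {0, 6}
Step 10: union(0, 6) -> already same set; set of 0 now {0, 6}
Step 11: union(1, 8) -> merged; set of 1 now {1, 3, 4, 5, 8, 9}
Step 12: find(6) -> no change; set of 6 is {0, 6}
Step 13: find(8) -> no change; set of 8 is {1, 3, 4, 5, 8, 9}
Step 14: find(0) -> no change; set of 0 is {0, 6}
Step 15: find(4) -> no change; set of 4 is {1, 3, 4, 5, 8, 9}
Step 16: find(7) -> no change; set of 7 is {7}
Set of 9: {1, 3, 4, 5, 8, 9}; 0 is not a member.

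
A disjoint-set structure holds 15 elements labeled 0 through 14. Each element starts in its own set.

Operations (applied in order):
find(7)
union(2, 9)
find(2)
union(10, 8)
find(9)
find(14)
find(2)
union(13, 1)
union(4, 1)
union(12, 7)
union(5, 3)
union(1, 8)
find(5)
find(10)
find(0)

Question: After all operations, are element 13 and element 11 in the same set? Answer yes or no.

Step 1: find(7) -> no change; set of 7 is {7}
Step 2: union(2, 9) -> merged; set of 2 now {2, 9}
Step 3: find(2) -> no change; set of 2 is {2, 9}
Step 4: union(10, 8) -> merged; set of 10 now {8, 10}
Step 5: find(9) -> no change; set of 9 is {2, 9}
Step 6: find(14) -> no change; set of 14 is {14}
Step 7: find(2) -> no change; set of 2 is {2, 9}
Step 8: union(13, 1) -> merged; set of 13 now {1, 13}
Step 9: union(4, 1) -> merged; set of 4 now {1, 4, 13}
Step 10: union(12, 7) -> merged; set of 12 now {7, 12}
Step 11: union(5, 3) -> merged; set of 5 now {3, 5}
Step 12: union(1, 8) -> merged; set of 1 now {1, 4, 8, 10, 13}
Step 13: find(5) -> no change; set of 5 is {3, 5}
Step 14: find(10) -> no change; set of 10 is {1, 4, 8, 10, 13}
Step 15: find(0) -> no change; set of 0 is {0}
Set of 13: {1, 4, 8, 10, 13}; 11 is not a member.

Answer: no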